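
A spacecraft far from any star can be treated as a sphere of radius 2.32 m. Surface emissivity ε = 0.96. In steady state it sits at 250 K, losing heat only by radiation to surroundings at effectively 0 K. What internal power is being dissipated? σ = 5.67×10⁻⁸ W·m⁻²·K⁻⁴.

P ≈ 14400 W

Steady state: P = εσA T⁴.
A = 4πr² = 67.64 m²; T⁴ = (250)⁴ = 3.906×10⁹ K⁴.
P = 0.96 × 5.67×10⁻⁸ × 67.64 × 3.906×10⁹.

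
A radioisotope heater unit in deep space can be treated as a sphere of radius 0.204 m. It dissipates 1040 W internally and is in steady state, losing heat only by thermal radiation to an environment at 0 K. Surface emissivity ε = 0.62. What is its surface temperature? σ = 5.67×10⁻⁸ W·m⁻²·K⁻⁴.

T ≈ 488 K

Steady state: internal power = radiated power, P = εσA T⁴.
Radiating area A = 4πr² = 0.5230 m².
T⁴ = P/(εσA) = 1040/(0.62·5.67×10⁻⁸·0.5230) = 5.657×10¹⁰ K⁴.
T = (5.657×10¹⁰)^(1/4).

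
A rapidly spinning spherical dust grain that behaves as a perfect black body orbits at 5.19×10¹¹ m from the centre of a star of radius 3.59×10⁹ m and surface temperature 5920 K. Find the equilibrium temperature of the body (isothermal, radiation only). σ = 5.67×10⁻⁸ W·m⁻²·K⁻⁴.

The star's surface emits σT_*⁴; at distance d the flux is S = σT_*⁴(R_*/d)².
S = 5.67×10⁻⁸·(5920)⁴·(3.59×10⁹/5.19×10¹¹)² = 3332 W/m².
For an isothermal sphere T⁴ = (1−a)S/(4σ) = 1.469×10¹⁰ K⁴.

T ≈ 348 K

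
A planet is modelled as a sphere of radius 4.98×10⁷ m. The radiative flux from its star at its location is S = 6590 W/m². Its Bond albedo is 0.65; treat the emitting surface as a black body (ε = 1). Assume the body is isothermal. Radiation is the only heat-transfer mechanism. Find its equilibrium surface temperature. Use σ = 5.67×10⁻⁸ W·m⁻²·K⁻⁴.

At equilibrium, absorbed power = emitted power.
Absorbing cross-section = πr² = 7.791×10¹⁵ m²; emitting surface = 4πr² = 3.117×10¹⁶ m² (ratio 4).
(1−a)S·A_cross = εσ·A_surf·T⁴  ⇒  T⁴ = (1−a)S/(4σ).
T⁴ = 0.350·6590/(4·5.67×10⁻⁸) = 1.017×10¹⁰ K⁴.
T = (1.017×10¹⁰)^(1/4).

T ≈ 318 K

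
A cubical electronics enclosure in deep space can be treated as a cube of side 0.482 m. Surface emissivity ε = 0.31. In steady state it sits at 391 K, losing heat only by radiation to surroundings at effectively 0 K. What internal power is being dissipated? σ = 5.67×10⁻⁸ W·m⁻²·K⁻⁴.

Steady state: P = εσA T⁴.
A = 6L² = 1.394 m²; T⁴ = (391)⁴ = 2.337×10¹⁰ K⁴.
P = 0.31 × 5.67×10⁻⁸ × 1.394 × 2.337×10¹⁰.

P ≈ 573 W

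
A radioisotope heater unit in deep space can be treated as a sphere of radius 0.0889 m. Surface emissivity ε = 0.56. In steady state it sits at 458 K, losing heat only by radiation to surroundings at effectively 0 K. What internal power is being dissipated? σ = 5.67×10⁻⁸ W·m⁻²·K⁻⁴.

P ≈ 139 W

Steady state: P = εσA T⁴.
A = 4πr² = 0.09931 m²; T⁴ = (458)⁴ = 4.400×10¹⁰ K⁴.
P = 0.56 × 5.67×10⁻⁸ × 0.09931 × 4.400×10¹⁰.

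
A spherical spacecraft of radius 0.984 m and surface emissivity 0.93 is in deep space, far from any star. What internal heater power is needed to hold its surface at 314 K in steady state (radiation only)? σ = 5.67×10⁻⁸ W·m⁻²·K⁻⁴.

P ≈ 6240 W

P = εσ·4πr²·T⁴.
4πr² = 12.17 m²; T⁴ = 9.721×10⁹ K⁴.
P = 0.93·5.67×10⁻⁸·12.17·9.721×10⁹.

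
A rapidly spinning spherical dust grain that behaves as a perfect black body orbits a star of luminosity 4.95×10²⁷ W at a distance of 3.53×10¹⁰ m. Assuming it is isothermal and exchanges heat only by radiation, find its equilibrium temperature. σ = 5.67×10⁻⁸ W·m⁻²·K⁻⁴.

T ≈ 1090 K

First find the stellar flux at distance d: S = L/(4πd²) = 4.95×10²⁷/(4π·(3.53×10¹⁰)²) = 3.161×10⁵ W/m².
For an isothermal sphere, absorbed (1−a)S·πr² = emitted σ·4πr²·T⁴, so T⁴ = (1−a)S/(4σ).
T⁴ = 1.00·3.161×10⁵/(4·5.67×10⁻⁸) = 1.394×10¹² K⁴.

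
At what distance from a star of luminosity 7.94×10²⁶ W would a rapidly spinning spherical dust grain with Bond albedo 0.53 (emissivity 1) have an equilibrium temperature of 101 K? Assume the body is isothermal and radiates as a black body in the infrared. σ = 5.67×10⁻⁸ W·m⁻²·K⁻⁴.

d ≈ 1.12×10¹² m

For an isothermal black-emitting sphere, (1−a)S·πr² = σ·4πr²·T⁴ ⇒ S = 4σT⁴/(1−a).
S = 4·5.67×10⁻⁸·(101)⁴/0.470 = 50.21 W/m².
Flux falls as S = L/(4πd²), so d = √(L/(4πS)) = √(7.94×10²⁶/(4π·50.21)).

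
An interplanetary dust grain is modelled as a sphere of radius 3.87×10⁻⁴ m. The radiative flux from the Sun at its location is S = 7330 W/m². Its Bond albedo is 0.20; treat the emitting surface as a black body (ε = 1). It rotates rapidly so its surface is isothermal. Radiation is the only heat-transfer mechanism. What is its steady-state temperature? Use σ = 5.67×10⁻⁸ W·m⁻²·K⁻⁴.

At equilibrium, absorbed power = emitted power.
Absorbing cross-section = πr² = 4.705×10⁻⁷ m²; emitting surface = 4πr² = 1.882×10⁻⁶ m² (ratio 4).
(1−a)S·A_cross = εσ·A_surf·T⁴  ⇒  T⁴ = (1−a)S/(4σ).
T⁴ = 0.800·7330/(4·5.67×10⁻⁸) = 2.586×10¹⁰ K⁴.
T = (2.586×10¹⁰)^(1/4).

T ≈ 401 K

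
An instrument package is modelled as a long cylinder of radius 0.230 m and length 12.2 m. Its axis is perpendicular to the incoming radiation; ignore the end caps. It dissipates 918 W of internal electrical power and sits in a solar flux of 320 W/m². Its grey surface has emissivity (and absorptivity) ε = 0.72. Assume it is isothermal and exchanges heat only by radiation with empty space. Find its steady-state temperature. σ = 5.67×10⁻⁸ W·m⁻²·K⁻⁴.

At steady state, absorbed solar power + internal power = radiated power.
Absorbed: α·S·A_cross = 0.72·320·5.612 = 1293 W (cross-section 2rL).
Total input = 1293 + 918 = 2211 W.
Radiated: εσ·A_surf·T⁴ with A_surf = 2πrL = 17.63 m².
T⁴ = 2211/(0.72·5.67×10⁻⁸·17.63) = 3.072×10⁹ K⁴.

T ≈ 235 K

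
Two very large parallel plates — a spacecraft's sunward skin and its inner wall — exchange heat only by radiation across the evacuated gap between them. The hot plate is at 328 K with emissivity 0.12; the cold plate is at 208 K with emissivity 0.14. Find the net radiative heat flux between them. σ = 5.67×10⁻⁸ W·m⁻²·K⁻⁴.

q ≈ 38.0 W/m²

For two infinite grey parallel plates, q = σ(T₁⁴ − T₂⁴)/(1/ε₁ + 1/ε₂ − 1).
T₁⁴ − T₂⁴ = 1.157×10¹⁰ − 1.872×10⁹ = 9.703×10⁹ K⁴.
1/ε₁ + 1/ε₂ − 1 = 8.333 + 7.143 − 1 = 14.48.
q = 5.67×10⁻⁸ × 9.703×10⁹ / 14.48.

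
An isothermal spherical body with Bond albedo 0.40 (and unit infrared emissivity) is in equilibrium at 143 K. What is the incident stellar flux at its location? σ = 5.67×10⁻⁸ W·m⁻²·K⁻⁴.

(1−a)S·πr² = σ·4πr²·T⁴ ⇒ S = 4σT⁴/(1−a).
S = 4·5.67×10⁻⁸·4.182×10⁸/0.600.

S ≈ 158 W/m²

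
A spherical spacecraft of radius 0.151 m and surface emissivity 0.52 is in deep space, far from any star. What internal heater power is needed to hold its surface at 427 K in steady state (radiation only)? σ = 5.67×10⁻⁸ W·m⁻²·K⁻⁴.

P = εσ·4πr²·T⁴.
4πr² = 0.2865 m²; T⁴ = 3.324×10¹⁰ K⁴.
P = 0.52·5.67×10⁻⁸·0.2865·3.324×10¹⁰.

P ≈ 281 W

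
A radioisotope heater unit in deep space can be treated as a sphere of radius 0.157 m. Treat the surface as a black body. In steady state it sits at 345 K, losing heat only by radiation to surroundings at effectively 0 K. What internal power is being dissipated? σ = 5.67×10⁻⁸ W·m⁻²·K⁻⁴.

Steady state: P = εσA T⁴.
A = 4πr² = 0.3097 m²; T⁴ = (345)⁴ = 1.417×10¹⁰ K⁴.
P = 1.0 × 5.67×10⁻⁸ × 0.3097 × 1.417×10¹⁰.

P ≈ 249 W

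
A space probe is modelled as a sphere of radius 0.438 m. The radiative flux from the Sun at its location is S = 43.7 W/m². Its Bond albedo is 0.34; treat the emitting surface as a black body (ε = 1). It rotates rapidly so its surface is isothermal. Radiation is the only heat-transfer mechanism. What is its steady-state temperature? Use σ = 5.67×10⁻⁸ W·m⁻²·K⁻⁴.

At equilibrium, absorbed power = emitted power.
Absorbing cross-section = πr² = 0.6027 m²; emitting surface = 4πr² = 2.411 m² (ratio 4).
(1−a)S·A_cross = εσ·A_surf·T⁴  ⇒  T⁴ = (1−a)S/(4σ).
T⁴ = 0.660·43.7/(4·5.67×10⁻⁸) = 1.272×10⁸ K⁴.
T = (1.272×10⁸)^(1/4).

T ≈ 106 K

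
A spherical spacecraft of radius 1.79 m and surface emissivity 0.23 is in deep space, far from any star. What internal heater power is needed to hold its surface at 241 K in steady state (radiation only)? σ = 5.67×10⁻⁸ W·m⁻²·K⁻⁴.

P ≈ 1770 W

P = εσ·4πr²·T⁴.
4πr² = 40.26 m²; T⁴ = 3.373×10⁹ K⁴.
P = 0.23·5.67×10⁻⁸·40.26·3.373×10⁹.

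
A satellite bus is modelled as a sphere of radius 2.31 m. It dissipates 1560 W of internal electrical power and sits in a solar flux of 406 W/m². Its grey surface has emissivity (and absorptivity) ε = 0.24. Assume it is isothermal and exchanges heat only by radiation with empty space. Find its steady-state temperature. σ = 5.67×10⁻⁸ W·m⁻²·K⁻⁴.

At steady state, absorbed solar power + internal power = radiated power.
Absorbed: α·S·A_cross = 0.24·406·16.76 = 1633 W (cross-section πr²).
Total input = 1633 + 1560 = 3193 W.
Radiated: εσ·A_surf·T⁴ with A_surf = 4πr² = 67.06 m².
T⁴ = 3193/(0.24·5.67×10⁻⁸·67.06) = 3.500×10⁹ K⁴.

T ≈ 243 K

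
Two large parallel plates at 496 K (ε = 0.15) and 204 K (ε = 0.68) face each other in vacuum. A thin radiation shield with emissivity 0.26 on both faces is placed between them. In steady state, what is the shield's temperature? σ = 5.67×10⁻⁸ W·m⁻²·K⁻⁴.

In steady state the net flux on the hot side equals that on the cold side.
σ(T₁⁴−T_s⁴)/D₁ = σ(T_s⁴−T₂⁴)/D₂, with D₁ = 1/ε₁+1/ε_s−1 = 9.513, D₂ = 1/ε_s+1/ε₂−1 = 4.317.
Solve for T_s⁴: T_s⁴ = (D₂·T₁⁴ + D₁·T₂⁴)/(D₁+D₂) = 2.008×10¹⁰ K⁴.

T_s ≈ 376 K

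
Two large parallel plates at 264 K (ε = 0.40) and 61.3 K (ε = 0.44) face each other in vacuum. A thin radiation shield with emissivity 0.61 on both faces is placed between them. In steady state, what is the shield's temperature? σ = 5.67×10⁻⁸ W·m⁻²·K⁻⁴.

T_s ≈ 220 K

In steady state the net flux on the hot side equals that on the cold side.
σ(T₁⁴−T_s⁴)/D₁ = σ(T_s⁴−T₂⁴)/D₂, with D₁ = 1/ε₁+1/ε_s−1 = 3.139, D₂ = 1/ε_s+1/ε₂−1 = 2.912.
Solve for T_s⁴: T_s⁴ = (D₂·T₁⁴ + D₁·T₂⁴)/(D₁+D₂) = 2.345×10⁹ K⁴.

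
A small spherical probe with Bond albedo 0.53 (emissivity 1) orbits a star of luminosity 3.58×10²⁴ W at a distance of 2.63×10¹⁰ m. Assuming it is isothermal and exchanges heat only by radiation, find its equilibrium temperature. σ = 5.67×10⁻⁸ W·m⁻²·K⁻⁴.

T ≈ 171 K

First find the stellar flux at distance d: S = L/(4πd²) = 3.58×10²⁴/(4π·(2.63×10¹⁰)²) = 411.9 W/m².
For an isothermal sphere, absorbed (1−a)S·πr² = emitted σ·4πr²·T⁴, so T⁴ = (1−a)S/(4σ).
T⁴ = 0.470·411.9/(4·5.67×10⁻⁸) = 8.535×10⁸ K⁴.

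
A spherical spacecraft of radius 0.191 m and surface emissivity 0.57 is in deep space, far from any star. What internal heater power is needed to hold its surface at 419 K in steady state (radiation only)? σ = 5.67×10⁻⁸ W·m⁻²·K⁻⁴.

P ≈ 457 W

P = εσ·4πr²·T⁴.
4πr² = 0.4584 m²; T⁴ = 3.082×10¹⁰ K⁴.
P = 0.57·5.67×10⁻⁸·0.4584·3.082×10¹⁰.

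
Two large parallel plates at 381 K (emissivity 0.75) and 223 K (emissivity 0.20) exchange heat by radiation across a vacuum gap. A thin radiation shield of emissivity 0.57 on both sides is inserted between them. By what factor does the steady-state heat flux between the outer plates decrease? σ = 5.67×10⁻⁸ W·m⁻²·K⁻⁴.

factor ≈ 1.47

Without shield: q₀ = σΔ(T⁴)/(1/ε₁+1/ε₂−1) with denominator 5.333.
With shield the two gaps are in series; the resistances add: (1/ε₁+1/ε_s−1)+(1/ε_s+1/ε₂−1) = 2.088+5.754 = 7.842.
Heat-flux ratio q₀/q = 7.842/5.333.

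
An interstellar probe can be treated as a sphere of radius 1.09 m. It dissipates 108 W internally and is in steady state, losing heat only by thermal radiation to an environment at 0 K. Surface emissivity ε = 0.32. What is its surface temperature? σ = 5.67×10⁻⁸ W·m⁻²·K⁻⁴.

T ≈ 141 K

Steady state: internal power = radiated power, P = εσA T⁴.
Radiating area A = 4πr² = 14.93 m².
T⁴ = P/(εσA) = 108/(0.32·5.67×10⁻⁸·14.93) = 3.987×10⁸ K⁴.
T = (3.987×10⁸)^(1/4).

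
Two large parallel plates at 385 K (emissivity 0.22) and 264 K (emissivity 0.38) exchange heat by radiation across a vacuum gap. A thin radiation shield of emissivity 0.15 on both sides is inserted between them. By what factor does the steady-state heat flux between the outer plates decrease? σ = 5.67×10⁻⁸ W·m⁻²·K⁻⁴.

Without shield: q₀ = σΔ(T⁴)/(1/ε₁+1/ε₂−1) with denominator 6.177.
With shield the two gaps are in series; the resistances add: (1/ε₁+1/ε_s−1)+(1/ε_s+1/ε₂−1) = 10.21+8.298 = 18.51.
Heat-flux ratio q₀/q = 18.51/6.177.

factor ≈ 3.00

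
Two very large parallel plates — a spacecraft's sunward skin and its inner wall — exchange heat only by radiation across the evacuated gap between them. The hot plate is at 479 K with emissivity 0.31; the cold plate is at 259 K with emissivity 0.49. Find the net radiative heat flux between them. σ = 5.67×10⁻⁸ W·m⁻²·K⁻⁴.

q ≈ 640 W/m²

For two infinite grey parallel plates, q = σ(T₁⁴ − T₂⁴)/(1/ε₁ + 1/ε₂ − 1).
T₁⁴ − T₂⁴ = 5.264×10¹⁰ − 4.500×10⁹ = 4.814×10¹⁰ K⁴.
1/ε₁ + 1/ε₂ − 1 = 3.226 + 2.041 − 1 = 4.267.
q = 5.67×10⁻⁸ × 4.814×10¹⁰ / 4.267.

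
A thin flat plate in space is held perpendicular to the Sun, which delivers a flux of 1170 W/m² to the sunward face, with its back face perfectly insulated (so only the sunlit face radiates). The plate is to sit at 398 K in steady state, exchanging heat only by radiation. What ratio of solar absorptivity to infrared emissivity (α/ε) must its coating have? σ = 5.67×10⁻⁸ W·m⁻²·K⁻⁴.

Balance: αS·A = εσ·1A·T⁴ ⇒ α/ε = σT⁴/S.
α/ε = 5.67×10⁻⁸·(398)⁴/1170 = 5.67×10⁻⁸·2.509×10¹⁰/1170.

α/ε ≈ 1.22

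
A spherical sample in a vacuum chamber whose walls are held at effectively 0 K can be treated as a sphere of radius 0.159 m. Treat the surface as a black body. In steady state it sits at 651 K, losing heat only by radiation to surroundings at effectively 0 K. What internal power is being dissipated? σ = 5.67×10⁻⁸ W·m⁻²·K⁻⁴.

Steady state: P = εσA T⁴.
A = 4πr² = 0.3177 m²; T⁴ = (651)⁴ = 1.796×10¹¹ K⁴.
P = 1.0 × 5.67×10⁻⁸ × 0.3177 × 1.796×10¹¹.

P ≈ 3240 W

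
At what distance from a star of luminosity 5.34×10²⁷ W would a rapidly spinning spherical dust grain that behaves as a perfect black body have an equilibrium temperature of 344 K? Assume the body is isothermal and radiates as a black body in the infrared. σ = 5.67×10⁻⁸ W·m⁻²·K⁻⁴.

For an isothermal black-emitting sphere, (1−a)S·πr² = σ·4πr²·T⁴ ⇒ S = 4σT⁴/(1−a).
S = 4·5.67×10⁻⁸·(344)⁴/1.00 = 3176 W/m².
Flux falls as S = L/(4πd²), so d = √(L/(4πS)) = √(5.34×10²⁷/(4π·3176)).

d ≈ 3.66×10¹¹ m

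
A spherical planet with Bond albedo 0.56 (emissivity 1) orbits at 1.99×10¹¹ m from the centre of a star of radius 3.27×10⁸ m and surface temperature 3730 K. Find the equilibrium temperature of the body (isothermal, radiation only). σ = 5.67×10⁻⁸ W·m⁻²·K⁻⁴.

The star's surface emits σT_*⁴; at distance d the flux is S = σT_*⁴(R_*/d)².
S = 5.67×10⁻⁸·(3730)⁴·(3.27×10⁸/1.99×10¹¹)² = 29.64 W/m².
For an isothermal sphere T⁴ = (1−a)S/(4σ) = 5.749×10⁷ K⁴.

T ≈ 87.1 K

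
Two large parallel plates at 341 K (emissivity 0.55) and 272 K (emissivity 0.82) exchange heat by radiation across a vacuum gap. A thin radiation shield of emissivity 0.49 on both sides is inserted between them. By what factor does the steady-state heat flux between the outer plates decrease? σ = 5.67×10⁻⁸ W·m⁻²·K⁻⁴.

factor ≈ 2.51

Without shield: q₀ = σΔ(T⁴)/(1/ε₁+1/ε₂−1) with denominator 2.038.
With shield the two gaps are in series; the resistances add: (1/ε₁+1/ε_s−1)+(1/ε_s+1/ε₂−1) = 2.859+2.260 = 5.119.
Heat-flux ratio q₀/q = 5.119/2.038.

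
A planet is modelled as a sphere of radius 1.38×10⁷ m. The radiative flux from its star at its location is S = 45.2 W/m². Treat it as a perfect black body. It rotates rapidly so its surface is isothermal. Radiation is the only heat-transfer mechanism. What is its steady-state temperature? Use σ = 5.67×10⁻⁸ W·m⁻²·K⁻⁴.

T ≈ 119 K

At equilibrium, absorbed power = emitted power.
Absorbing cross-section = πr² = 5.983×10¹⁴ m²; emitting surface = 4πr² = 2.393×10¹⁵ m² (ratio 4).
S·A_cross = εσ·A_surf·T⁴  ⇒  T⁴ = S/(4σ).
T⁴ = 1.00·45.2/(4·5.67×10⁻⁸) = 1.993×10⁸ K⁴.
T = (1.993×10⁸)^(1/4).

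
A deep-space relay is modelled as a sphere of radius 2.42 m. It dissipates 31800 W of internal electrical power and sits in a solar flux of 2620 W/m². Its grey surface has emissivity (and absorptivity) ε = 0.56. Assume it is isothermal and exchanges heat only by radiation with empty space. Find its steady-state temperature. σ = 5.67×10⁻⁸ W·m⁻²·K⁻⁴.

At steady state, absorbed solar power + internal power = radiated power.
Absorbed: α·S·A_cross = 0.56·2620·18.40 = 26990 W (cross-section πr²).
Total input = 26990 + 31800 = 58790 W.
Radiated: εσ·A_surf·T⁴ with A_surf = 4πr² = 73.59 m².
T⁴ = 58790/(0.56·5.67×10⁻⁸·73.59) = 2.516×10¹⁰ K⁴.

T ≈ 398 K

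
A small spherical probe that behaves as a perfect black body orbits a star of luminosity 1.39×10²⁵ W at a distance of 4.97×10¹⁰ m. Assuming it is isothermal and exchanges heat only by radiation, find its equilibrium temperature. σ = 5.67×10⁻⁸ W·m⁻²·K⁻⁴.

T ≈ 211 K

First find the stellar flux at distance d: S = L/(4πd²) = 1.39×10²⁵/(4π·(4.97×10¹⁰)²) = 447.8 W/m².
For an isothermal sphere, absorbed (1−a)S·πr² = emitted σ·4πr²·T⁴, so T⁴ = (1−a)S/(4σ).
T⁴ = 1.00·447.8/(4·5.67×10⁻⁸) = 1.974×10⁹ K⁴.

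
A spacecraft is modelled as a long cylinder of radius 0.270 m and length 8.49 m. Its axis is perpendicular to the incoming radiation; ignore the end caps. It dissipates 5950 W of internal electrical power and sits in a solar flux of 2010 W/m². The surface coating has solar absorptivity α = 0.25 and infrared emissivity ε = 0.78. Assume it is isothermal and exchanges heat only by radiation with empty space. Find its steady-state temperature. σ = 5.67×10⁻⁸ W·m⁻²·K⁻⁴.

T ≈ 337 K

At steady state, absorbed solar power + internal power = radiated power.
Absorbed: α·S·A_cross = 0.25·2010·4.585 = 2304 W (cross-section 2rL).
Total input = 2304 + 5950 = 8254 W.
Radiated: εσ·A_surf·T⁴ with A_surf = 2πrL = 14.40 m².
T⁴ = 8254/(0.78·5.67×10⁻⁸·14.40) = 1.296×10¹⁰ K⁴.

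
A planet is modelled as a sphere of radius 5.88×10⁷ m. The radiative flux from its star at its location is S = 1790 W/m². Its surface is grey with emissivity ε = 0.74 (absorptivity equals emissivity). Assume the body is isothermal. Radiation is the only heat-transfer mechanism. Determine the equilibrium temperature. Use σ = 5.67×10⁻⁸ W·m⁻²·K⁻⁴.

At equilibrium, absorbed power = emitted power.
Absorbing cross-section = πr² = 1.086×10¹⁶ m²; emitting surface = 4πr² = 4.345×10¹⁶ m² (ratio 4).
εS·A_cross = εσ·A_surf·T⁴  ⇒  T⁴ = S/(4σ)   (ε cancels).
T⁴ = 1790/(4·5.67×10⁻⁸) = 7.892×10⁹ K⁴.
T = (7.892×10⁹)^(1/4).

T ≈ 298 K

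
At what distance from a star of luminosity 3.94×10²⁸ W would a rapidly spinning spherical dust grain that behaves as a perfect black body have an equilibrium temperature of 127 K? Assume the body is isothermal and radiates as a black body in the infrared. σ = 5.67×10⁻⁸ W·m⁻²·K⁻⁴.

d ≈ 7.29×10¹² m

For an isothermal black-emitting sphere, (1−a)S·πr² = σ·4πr²·T⁴ ⇒ S = 4σT⁴/(1−a).
S = 4·5.67×10⁻⁸·(127)⁴/1.00 = 59.00 W/m².
Flux falls as S = L/(4πd²), so d = √(L/(4πS)) = √(3.94×10²⁸/(4π·59.00)).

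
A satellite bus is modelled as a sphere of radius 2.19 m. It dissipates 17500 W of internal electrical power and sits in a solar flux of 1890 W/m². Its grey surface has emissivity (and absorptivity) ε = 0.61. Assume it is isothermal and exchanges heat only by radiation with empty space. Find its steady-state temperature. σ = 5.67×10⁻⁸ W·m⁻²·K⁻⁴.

T ≈ 360 K

At steady state, absorbed solar power + internal power = radiated power.
Absorbed: α·S·A_cross = 0.61·1890·15.07 = 17370 W (cross-section πr²).
Total input = 17370 + 17500 = 34870 W.
Radiated: εσ·A_surf·T⁴ with A_surf = 4πr² = 60.27 m².
T⁴ = 34870/(0.61·5.67×10⁻⁸·60.27) = 1.673×10¹⁰ K⁴.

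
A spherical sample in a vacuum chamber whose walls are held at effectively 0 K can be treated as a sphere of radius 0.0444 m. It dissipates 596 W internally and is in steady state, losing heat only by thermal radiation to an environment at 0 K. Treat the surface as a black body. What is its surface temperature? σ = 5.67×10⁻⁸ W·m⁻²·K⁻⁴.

Steady state: internal power = radiated power, P = εσA T⁴.
Radiating area A = 4πr² = 0.02477 m².
T⁴ = P/(εσA) = 596/(1.0·5.67×10⁻⁸·0.02477) = 4.243×10¹¹ K⁴.
T = (4.243×10¹¹)^(1/4).

T ≈ 807 K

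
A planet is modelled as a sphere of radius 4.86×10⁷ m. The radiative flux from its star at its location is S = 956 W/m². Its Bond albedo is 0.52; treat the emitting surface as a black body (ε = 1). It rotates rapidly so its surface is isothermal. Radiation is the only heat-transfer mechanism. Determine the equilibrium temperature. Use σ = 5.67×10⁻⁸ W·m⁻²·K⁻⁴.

T ≈ 212 K

At equilibrium, absorbed power = emitted power.
Absorbing cross-section = πr² = 7.420×10¹⁵ m²; emitting surface = 4πr² = 2.968×10¹⁶ m² (ratio 4).
(1−a)S·A_cross = εσ·A_surf·T⁴  ⇒  T⁴ = (1−a)S/(4σ).
T⁴ = 0.480·956/(4·5.67×10⁻⁸) = 2.023×10⁹ K⁴.
T = (2.023×10⁹)^(1/4).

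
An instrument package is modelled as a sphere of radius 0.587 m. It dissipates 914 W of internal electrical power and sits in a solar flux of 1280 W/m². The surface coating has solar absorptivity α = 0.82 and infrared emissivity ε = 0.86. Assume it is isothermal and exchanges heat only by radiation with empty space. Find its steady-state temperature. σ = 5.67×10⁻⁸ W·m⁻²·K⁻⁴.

At steady state, absorbed solar power + internal power = radiated power.
Absorbed: α·S·A_cross = 0.82·1280·1.082 = 1136 W (cross-section πr²).
Total input = 1136 + 914 = 2050 W.
Radiated: εσ·A_surf·T⁴ with A_surf = 4πr² = 4.330 m².
T⁴ = 2050/(0.86·5.67×10⁻⁸·4.330) = 9.710×10⁹ K⁴.

T ≈ 314 K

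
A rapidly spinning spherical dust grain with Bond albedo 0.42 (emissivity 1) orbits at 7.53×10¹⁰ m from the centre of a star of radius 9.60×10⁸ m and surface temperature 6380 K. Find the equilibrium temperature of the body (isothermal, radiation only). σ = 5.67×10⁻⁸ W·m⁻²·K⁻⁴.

T ≈ 445 K

The star's surface emits σT_*⁴; at distance d the flux is S = σT_*⁴(R_*/d)².
S = 5.67×10⁻⁸·(6380)⁴·(9.60×10⁸/7.53×10¹⁰)² = 15270 W/m².
For an isothermal sphere T⁴ = (1−a)S/(4σ) = 3.905×10¹⁰ K⁴.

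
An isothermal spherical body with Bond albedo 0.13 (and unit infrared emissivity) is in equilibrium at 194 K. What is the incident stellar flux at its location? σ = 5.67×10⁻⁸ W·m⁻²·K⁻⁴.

(1−a)S·πr² = σ·4πr²·T⁴ ⇒ S = 4σT⁴/(1−a).
S = 4·5.67×10⁻⁸·1.416×10⁹/0.870.

S ≈ 369 W/m²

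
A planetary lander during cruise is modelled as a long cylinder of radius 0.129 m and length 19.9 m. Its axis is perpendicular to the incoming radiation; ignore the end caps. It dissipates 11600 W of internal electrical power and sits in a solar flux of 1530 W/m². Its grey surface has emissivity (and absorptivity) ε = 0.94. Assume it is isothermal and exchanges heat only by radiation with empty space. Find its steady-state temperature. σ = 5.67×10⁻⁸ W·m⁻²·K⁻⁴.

T ≈ 385 K

At steady state, absorbed solar power + internal power = radiated power.
Absorbed: α·S·A_cross = 0.94·1530·5.134 = 7384 W (cross-section 2rL).
Total input = 7384 + 11600 = 18980 W.
Radiated: εσ·A_surf·T⁴ with A_surf = 2πrL = 16.13 m².
T⁴ = 18980/(0.94·5.67×10⁻⁸·16.13) = 2.208×10¹⁰ K⁴.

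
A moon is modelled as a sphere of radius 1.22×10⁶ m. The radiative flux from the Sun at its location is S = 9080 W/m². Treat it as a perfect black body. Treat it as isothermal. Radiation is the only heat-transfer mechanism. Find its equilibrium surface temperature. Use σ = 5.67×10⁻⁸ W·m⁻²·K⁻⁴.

T ≈ 447 K

At equilibrium, absorbed power = emitted power.
Absorbing cross-section = πr² = 4.676×10¹² m²; emitting surface = 4πr² = 1.870×10¹³ m² (ratio 4).
S·A_cross = εσ·A_surf·T⁴  ⇒  T⁴ = S/(4σ).
T⁴ = 1.00·9080/(4·5.67×10⁻⁸) = 4.004×10¹⁰ K⁴.
T = (4.004×10¹⁰)^(1/4).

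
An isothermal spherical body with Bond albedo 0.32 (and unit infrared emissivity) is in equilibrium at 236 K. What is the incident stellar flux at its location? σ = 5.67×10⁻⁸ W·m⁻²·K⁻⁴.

S ≈ 1030 W/m²

(1−a)S·πr² = σ·4πr²·T⁴ ⇒ S = 4σT⁴/(1−a).
S = 4·5.67×10⁻⁸·3.102×10⁹/0.680.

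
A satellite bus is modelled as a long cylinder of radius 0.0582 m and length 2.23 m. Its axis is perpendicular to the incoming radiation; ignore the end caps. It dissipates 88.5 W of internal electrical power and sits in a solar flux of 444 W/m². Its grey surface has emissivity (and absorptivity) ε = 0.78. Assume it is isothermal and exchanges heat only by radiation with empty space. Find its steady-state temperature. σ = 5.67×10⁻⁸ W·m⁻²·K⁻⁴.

T ≈ 265 K

At steady state, absorbed solar power + internal power = radiated power.
Absorbed: α·S·A_cross = 0.78·444·0.2596 = 89.89 W (cross-section 2rL).
Total input = 89.89 + 88.5 = 178.4 W.
Radiated: εσ·A_surf·T⁴ with A_surf = 2πrL = 0.8155 m².
T⁴ = 178.4/(0.78·5.67×10⁻⁸·0.8155) = 4.946×10⁹ K⁴.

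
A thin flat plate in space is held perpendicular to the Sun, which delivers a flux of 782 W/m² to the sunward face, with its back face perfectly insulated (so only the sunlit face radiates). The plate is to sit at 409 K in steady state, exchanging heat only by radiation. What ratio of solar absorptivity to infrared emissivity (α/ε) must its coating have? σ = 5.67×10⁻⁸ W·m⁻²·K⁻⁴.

α/ε ≈ 2.03

Balance: αS·A = εσ·1A·T⁴ ⇒ α/ε = σT⁴/S.
α/ε = 5.67×10⁻⁸·(409)⁴/782 = 5.67×10⁻⁸·2.798×10¹⁰/782.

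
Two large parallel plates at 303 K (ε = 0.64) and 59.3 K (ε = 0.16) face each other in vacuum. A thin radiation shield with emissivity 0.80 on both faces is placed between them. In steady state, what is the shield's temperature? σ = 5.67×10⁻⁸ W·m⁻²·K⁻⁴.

T_s ≈ 285 K

In steady state the net flux on the hot side equals that on the cold side.
σ(T₁⁴−T_s⁴)/D₁ = σ(T_s⁴−T₂⁴)/D₂, with D₁ = 1/ε₁+1/ε_s−1 = 1.812, D₂ = 1/ε_s+1/ε₂−1 = 6.500.
Solve for T_s⁴: T_s⁴ = (D₂·T₁⁴ + D₁·T₂⁴)/(D₁+D₂) = 6.594×10⁹ K⁴.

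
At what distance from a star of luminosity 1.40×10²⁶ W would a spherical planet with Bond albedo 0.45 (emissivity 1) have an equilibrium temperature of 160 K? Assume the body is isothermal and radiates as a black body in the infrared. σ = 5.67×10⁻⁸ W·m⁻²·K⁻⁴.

d ≈ 2.03×10¹¹ m

For an isothermal black-emitting sphere, (1−a)S·πr² = σ·4πr²·T⁴ ⇒ S = 4σT⁴/(1−a).
S = 4·5.67×10⁻⁸·(160)⁴/0.550 = 270.2 W/m².
Flux falls as S = L/(4πd²), so d = √(L/(4πS)) = √(1.40×10²⁶/(4π·270.2)).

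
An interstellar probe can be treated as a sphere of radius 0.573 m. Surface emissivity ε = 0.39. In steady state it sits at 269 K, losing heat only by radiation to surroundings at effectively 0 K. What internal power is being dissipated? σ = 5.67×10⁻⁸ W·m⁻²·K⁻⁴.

Steady state: P = εσA T⁴.
A = 4πr² = 4.126 m²; T⁴ = (269)⁴ = 5.236×10⁹ K⁴.
P = 0.39 × 5.67×10⁻⁸ × 4.126 × 5.236×10⁹.

P ≈ 478 W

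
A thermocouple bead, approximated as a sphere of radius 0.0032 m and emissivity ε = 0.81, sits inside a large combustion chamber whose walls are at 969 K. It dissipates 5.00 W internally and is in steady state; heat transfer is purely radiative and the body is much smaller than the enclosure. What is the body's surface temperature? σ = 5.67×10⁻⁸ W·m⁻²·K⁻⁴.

T ≈ 1150 K

For a small grey body in a large enclosure, net radiated power = εσA(T⁴ − T_w⁴).
Steady state: P = εσA(T⁴ − T_w⁴) with A = 4πr² = 1.287×10⁻⁴ m².
T⁴ = P/(εσA) + T_w⁴ = 5.00/(0.81·5.67×10⁻⁸·1.287×10⁻⁴) + (969)⁴
    = 8.460×10¹¹ + 8.816×10¹¹ = 1.728×10¹² K⁴.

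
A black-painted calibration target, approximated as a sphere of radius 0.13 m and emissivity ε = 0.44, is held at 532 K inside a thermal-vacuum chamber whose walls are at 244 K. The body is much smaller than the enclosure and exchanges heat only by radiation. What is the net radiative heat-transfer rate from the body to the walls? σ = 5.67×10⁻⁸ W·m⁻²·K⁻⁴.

P_net ≈ 406 W

For a small grey body in a large enclosure: P_net = εσA(T_body⁴ − T_wall⁴).
A = 4πr² = 0.2124 m²; T_body⁴ − T_wall⁴ = 8.010×10¹⁰ − 3.545×10⁹ = 7.656×10¹⁰ K⁴.
|P_net| = 0.44·5.67×10⁻⁸·0.2124·7.656×10¹⁰.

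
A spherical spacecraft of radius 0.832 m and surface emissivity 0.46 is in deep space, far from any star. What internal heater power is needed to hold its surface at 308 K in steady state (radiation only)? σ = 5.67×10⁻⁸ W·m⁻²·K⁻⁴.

P = εσ·4πr²·T⁴.
4πr² = 8.699 m²; T⁴ = 8.999×10⁹ K⁴.
P = 0.46·5.67×10⁻⁸·8.699·8.999×10⁹.

P ≈ 2040 W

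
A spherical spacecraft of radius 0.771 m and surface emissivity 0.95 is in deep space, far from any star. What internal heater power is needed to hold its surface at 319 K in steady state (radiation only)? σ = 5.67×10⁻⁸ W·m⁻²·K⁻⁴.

P ≈ 4170 W

P = εσ·4πr²·T⁴.
4πr² = 7.470 m²; T⁴ = 1.036×10¹⁰ K⁴.
P = 0.95·5.67×10⁻⁸·7.470·1.036×10¹⁰.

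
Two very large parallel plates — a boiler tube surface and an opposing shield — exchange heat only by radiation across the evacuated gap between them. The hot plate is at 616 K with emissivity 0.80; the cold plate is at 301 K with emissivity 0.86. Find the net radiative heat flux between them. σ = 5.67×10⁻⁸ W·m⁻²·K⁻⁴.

q ≈ 5450 W/m²

For two infinite grey parallel plates, q = σ(T₁⁴ − T₂⁴)/(1/ε₁ + 1/ε₂ − 1).
T₁⁴ − T₂⁴ = 1.440×10¹¹ − 8.209×10⁹ = 1.358×10¹¹ K⁴.
1/ε₁ + 1/ε₂ − 1 = 1.250 + 1.163 − 1 = 1.413.
q = 5.67×10⁻⁸ × 1.358×10¹¹ / 1.413.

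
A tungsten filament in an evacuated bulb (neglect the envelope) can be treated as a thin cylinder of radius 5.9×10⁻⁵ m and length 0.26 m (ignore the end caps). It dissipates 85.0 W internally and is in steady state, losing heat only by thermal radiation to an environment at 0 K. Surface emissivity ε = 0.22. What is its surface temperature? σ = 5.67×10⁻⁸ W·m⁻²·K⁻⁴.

T ≈ 2900 K

Steady state: internal power = radiated power, P = εσA T⁴.
Radiating area A = 2πrL = 9.638×10⁻⁵ m².
T⁴ = P/(εσA) = 85.0/(0.22·5.67×10⁻⁸·9.638×10⁻⁵) = 7.070×10¹³ K⁴.
T = (7.070×10¹³)^(1/4).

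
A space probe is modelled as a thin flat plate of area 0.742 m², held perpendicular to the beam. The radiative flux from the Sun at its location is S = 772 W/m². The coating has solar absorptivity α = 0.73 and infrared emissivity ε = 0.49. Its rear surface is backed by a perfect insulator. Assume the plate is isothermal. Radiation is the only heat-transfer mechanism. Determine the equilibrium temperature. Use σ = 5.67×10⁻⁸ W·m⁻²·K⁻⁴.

At equilibrium, absorbed power = emitted power.
Absorbing cross-section = A = 0.7420 m²; emitting surface = A = 0.7420 m² (ratio 1).
αS·A_cross = εσ·A_surf·T⁴  ⇒  T⁴ = αS/(ε·1σ).
T⁴ = 0.730·772/(0.49·1·5.67×10⁻⁸) = 2.028×10¹⁰ K⁴.
T = (2.028×10¹⁰)^(1/4).

T ≈ 377 K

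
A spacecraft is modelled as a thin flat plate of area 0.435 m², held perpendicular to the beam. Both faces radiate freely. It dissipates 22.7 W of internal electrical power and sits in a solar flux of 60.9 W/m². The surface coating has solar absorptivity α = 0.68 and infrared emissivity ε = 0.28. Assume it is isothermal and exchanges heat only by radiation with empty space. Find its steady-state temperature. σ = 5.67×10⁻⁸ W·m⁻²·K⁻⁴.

T ≈ 233 K

At steady state, absorbed solar power + internal power = radiated power.
Absorbed: α·S·A_cross = 0.68·60.9·0.4350 = 18.01 W (cross-section A).
Total input = 18.01 + 22.7 = 40.71 W.
Radiated: εσ·A_surf·T⁴ with A_surf = 2A = 0.8700 m².
T⁴ = 40.71/(0.28·5.67×10⁻⁸·0.8700) = 2.948×10⁹ K⁴.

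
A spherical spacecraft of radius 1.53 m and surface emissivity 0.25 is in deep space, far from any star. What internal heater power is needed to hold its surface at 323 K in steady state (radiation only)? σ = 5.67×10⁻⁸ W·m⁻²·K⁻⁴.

P ≈ 4540 W

P = εσ·4πr²·T⁴.
4πr² = 29.42 m²; T⁴ = 1.088×10¹⁰ K⁴.
P = 0.25·5.67×10⁻⁸·29.42·1.088×10¹⁰.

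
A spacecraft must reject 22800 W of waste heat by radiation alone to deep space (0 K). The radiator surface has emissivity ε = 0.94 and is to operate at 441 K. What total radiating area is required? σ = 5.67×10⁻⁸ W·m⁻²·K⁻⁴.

P = εσA T⁴ ⇒ A = P/(εσT⁴).
T⁴ = 3.782×10¹⁰ K⁴.
A = 22800/(0.94 × 5.67×10⁻⁸ × 3.782×10¹⁰).

A ≈ 11.3 m²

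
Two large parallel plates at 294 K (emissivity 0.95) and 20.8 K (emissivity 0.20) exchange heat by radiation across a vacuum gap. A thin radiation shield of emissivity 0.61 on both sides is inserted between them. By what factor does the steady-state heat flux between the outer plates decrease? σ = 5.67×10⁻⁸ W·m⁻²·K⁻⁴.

Without shield: q₀ = σΔ(T⁴)/(1/ε₁+1/ε₂−1) with denominator 5.053.
With shield the two gaps are in series; the resistances add: (1/ε₁+1/ε_s−1)+(1/ε_s+1/ε₂−1) = 1.692+5.639 = 7.331.
Heat-flux ratio q₀/q = 7.331/5.053.

factor ≈ 1.45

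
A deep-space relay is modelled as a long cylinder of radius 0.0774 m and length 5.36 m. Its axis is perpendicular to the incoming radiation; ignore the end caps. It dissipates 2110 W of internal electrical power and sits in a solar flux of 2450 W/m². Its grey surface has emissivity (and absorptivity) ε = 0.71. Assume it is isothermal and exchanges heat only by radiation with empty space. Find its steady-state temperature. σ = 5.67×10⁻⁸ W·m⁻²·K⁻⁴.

T ≈ 429 K

At steady state, absorbed solar power + internal power = radiated power.
Absorbed: α·S·A_cross = 0.71·2450·0.8297 = 1443 W (cross-section 2rL).
Total input = 1443 + 2110 = 3553 W.
Radiated: εσ·A_surf·T⁴ with A_surf = 2πrL = 2.607 m².
T⁴ = 3553/(0.71·5.67×10⁻⁸·2.607) = 3.386×10¹⁰ K⁴.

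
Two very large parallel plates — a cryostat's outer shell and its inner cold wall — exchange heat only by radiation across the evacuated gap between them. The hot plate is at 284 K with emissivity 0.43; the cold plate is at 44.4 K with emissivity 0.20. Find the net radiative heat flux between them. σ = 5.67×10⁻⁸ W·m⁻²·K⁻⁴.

q ≈ 58.3 W/m²

For two infinite grey parallel plates, q = σ(T₁⁴ − T₂⁴)/(1/ε₁ + 1/ε₂ − 1).
T₁⁴ − T₂⁴ = 6.505×10⁹ − 3.886×10⁶ = 6.502×10⁹ K⁴.
1/ε₁ + 1/ε₂ − 1 = 2.326 + 5.000 − 1 = 6.326.
q = 5.67×10⁻⁸ × 6.502×10⁹ / 6.326.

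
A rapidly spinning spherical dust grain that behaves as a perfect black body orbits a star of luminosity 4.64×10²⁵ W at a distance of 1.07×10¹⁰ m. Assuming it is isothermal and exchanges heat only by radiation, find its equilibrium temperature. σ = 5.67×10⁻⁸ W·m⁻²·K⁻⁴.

T ≈ 614 K

First find the stellar flux at distance d: S = L/(4πd²) = 4.64×10²⁵/(4π·(1.07×10¹⁰)²) = 32250 W/m².
For an isothermal sphere, absorbed (1−a)S·πr² = emitted σ·4πr²·T⁴, so T⁴ = (1−a)S/(4σ).
T⁴ = 1.00·32250/(4·5.67×10⁻⁸) = 1.422×10¹¹ K⁴.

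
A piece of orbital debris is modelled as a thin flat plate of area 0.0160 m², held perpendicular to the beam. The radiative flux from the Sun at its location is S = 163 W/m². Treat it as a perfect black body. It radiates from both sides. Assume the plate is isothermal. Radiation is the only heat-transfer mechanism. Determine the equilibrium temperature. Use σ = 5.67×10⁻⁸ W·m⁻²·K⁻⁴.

At equilibrium, absorbed power = emitted power.
Absorbing cross-section = A = 0.01600 m²; emitting surface = 2A = 0.03200 m² (ratio 2).
S·A_cross = εσ·A_surf·T⁴  ⇒  T⁴ = S/(2σ).
T⁴ = 1.00·163/(2·5.67×10⁻⁸) = 1.437×10⁹ K⁴.
T = (1.437×10⁹)^(1/4).

T ≈ 195 K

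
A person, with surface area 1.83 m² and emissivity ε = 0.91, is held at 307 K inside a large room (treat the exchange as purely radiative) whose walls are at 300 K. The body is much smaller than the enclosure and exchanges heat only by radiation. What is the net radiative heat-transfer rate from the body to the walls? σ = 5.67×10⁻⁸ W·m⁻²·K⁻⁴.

For a small grey body in a large enclosure: P_net = εσA(T_body⁴ − T_wall⁴).
A = 1.83 m²; T_body⁴ − T_wall⁴ = 8.883×10⁹ − 8.100×10⁹ = 7.829×10⁸ K⁴.
|P_net| = 0.91·5.67×10⁻⁸·1.830·7.829×10⁸.

P_net ≈ 73.9 W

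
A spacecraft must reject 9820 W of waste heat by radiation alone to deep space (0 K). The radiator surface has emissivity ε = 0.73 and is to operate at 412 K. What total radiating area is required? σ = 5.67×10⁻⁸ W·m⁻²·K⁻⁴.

P = εσA T⁴ ⇒ A = P/(εσT⁴).
T⁴ = 2.881×10¹⁰ K⁴.
A = 9820/(0.73 × 5.67×10⁻⁸ × 2.881×10¹⁰).

A ≈ 8.23 m²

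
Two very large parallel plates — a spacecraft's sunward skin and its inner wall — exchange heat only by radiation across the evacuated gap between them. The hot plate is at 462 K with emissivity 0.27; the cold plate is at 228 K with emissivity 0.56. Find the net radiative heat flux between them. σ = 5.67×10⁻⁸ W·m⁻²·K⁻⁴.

q ≈ 541 W/m²

For two infinite grey parallel plates, q = σ(T₁⁴ − T₂⁴)/(1/ε₁ + 1/ε₂ − 1).
T₁⁴ − T₂⁴ = 4.556×10¹⁰ − 2.702×10⁹ = 4.286×10¹⁰ K⁴.
1/ε₁ + 1/ε₂ − 1 = 3.704 + 1.786 − 1 = 4.489.
q = 5.67×10⁻⁸ × 4.286×10¹⁰ / 4.489.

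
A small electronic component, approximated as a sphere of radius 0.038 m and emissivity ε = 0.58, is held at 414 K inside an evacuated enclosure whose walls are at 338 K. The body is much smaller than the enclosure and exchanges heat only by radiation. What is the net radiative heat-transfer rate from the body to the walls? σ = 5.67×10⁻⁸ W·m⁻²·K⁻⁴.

P_net ≈ 9.74 W

For a small grey body in a large enclosure: P_net = εσA(T_body⁴ − T_wall⁴).
A = 4πr² = 0.01815 m²; T_body⁴ − T_wall⁴ = 2.938×10¹⁰ − 1.305×10¹⁰ = 1.632×10¹⁰ K⁴.
|P_net| = 0.58·5.67×10⁻⁸·0.01815·1.632×10¹⁰.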